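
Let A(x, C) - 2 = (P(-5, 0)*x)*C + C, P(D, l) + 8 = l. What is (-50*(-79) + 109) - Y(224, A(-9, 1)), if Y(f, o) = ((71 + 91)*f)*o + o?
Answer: -2717616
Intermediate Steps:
P(D, l) = -8 + l
A(x, C) = 2 + C - 8*C*x (A(x, C) = 2 + (((-8 + 0)*x)*C + C) = 2 + ((-8*x)*C + C) = 2 + (-8*C*x + C) = 2 + (C - 8*C*x) = 2 + C - 8*C*x)
Y(f, o) = o + 162*f*o (Y(f, o) = (162*f)*o + o = 162*f*o + o = o + 162*f*o)
(-50*(-79) + 109) - Y(224, A(-9, 1)) = (-50*(-79) + 109) - (2 + 1 - 8*1*(-9))*(1 + 162*224) = (3950 + 109) - (2 + 1 + 72)*(1 + 36288) = 4059 - 75*36289 = 4059 - 1*2721675 = 4059 - 2721675 = -2717616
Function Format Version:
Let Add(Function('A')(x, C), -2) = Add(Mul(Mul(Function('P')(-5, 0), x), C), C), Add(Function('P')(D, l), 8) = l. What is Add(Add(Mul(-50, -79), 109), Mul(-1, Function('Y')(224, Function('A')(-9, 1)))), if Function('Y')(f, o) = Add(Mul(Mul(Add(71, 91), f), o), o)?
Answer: -2717616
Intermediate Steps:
Function('P')(D, l) = Add(-8, l)
Function('A')(x, C) = Add(2, C, Mul(-8, C, x)) (Function('A')(x, C) = Add(2, Add(Mul(Mul(Add(-8, 0), x), C), C)) = Add(2, Add(Mul(Mul(-8, x), C), C)) = Add(2, Add(Mul(-8, C, x), C)) = Add(2, Add(C, Mul(-8, C, x))) = Add(2, C, Mul(-8, C, x)))
Function('Y')(f, o) = Add(o, Mul(162, f, o)) (Function('Y')(f, o) = Add(Mul(Mul(162, f), o), o) = Add(Mul(162, f, o), o) = Add(o, Mul(162, f, o)))
Add(Add(Mul(-50, -79), 109), Mul(-1, Function('Y')(224, Function('A')(-9, 1)))) = Add(Add(Mul(-50, -79), 109), Mul(-1, Mul(Add(2, 1, Mul(-8, 1, -9)), Add(1, Mul(162, 224))))) = Add(Add(3950, 109), Mul(-1, Mul(Add(2, 1, 72), Add(1, 36288)))) = Add(4059, Mul(-1, Mul(75, 36289))) = Add(4059, Mul(-1, 2721675)) = Add(4059, -2721675) = -2717616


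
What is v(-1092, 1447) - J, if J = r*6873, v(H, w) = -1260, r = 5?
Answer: -35625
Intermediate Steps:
J = 34365 (J = 5*6873 = 34365)
v(-1092, 1447) - J = -1260 - 1*34365 = -1260 - 34365 = -35625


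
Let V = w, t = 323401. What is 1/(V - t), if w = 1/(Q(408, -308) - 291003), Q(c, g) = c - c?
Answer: -291003/94110661204 ≈ -3.0921e-6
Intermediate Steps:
Q(c, g) = 0
w = -1/291003 (w = 1/(0 - 291003) = 1/(-291003) = -1/291003 ≈ -3.4364e-6)
V = -1/291003 ≈ -3.4364e-6
1/(V - t) = 1/(-1/291003 - 1*323401) = 1/(-1/291003 - 323401) = 1/(-94110661204/291003) = -291003/94110661204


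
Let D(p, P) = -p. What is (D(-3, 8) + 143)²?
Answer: 21316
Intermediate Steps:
(D(-3, 8) + 143)² = (-1*(-3) + 143)² = (3 + 143)² = 146² = 21316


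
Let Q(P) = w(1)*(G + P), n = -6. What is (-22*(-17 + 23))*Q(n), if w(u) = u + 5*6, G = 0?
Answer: 24552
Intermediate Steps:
w(u) = 30 + u (w(u) = u + 30 = 30 + u)
Q(P) = 31*P (Q(P) = (30 + 1)*(0 + P) = 31*P)
(-22*(-17 + 23))*Q(n) = (-22*(-17 + 23))*(31*(-6)) = -22*6*(-186) = -132*(-186) = 24552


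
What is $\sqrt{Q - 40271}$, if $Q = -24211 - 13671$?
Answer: $i \sqrt{78153} \approx 279.56 i$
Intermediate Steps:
$Q = -37882$ ($Q = -24211 - 13671 = -37882$)
$\sqrt{Q - 40271} = \sqrt{-37882 - 40271} = \sqrt{-78153} = i \sqrt{78153}$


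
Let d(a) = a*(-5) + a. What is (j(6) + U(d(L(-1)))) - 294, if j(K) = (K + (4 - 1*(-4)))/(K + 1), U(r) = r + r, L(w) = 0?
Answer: -292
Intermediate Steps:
d(a) = -4*a (d(a) = -5*a + a = -4*a)
U(r) = 2*r
j(K) = (8 + K)/(1 + K) (j(K) = (K + (4 + 4))/(1 + K) = (K + 8)/(1 + K) = (8 + K)/(1 + K))
(j(6) + U(d(L(-1)))) - 294 = ((8 + 6)/(1 + 6) + 2*(-4*0)) - 294 = (14/7 + 2*0) - 294 = ((⅐)*14 + 0) - 294 = (2 + 0) - 294 = 2 - 294 = -292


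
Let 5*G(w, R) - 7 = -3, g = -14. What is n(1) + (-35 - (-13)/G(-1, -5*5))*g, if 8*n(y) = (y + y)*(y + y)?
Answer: 263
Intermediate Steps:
G(w, R) = ⅘ (G(w, R) = 7/5 + (⅕)*(-3) = 7/5 - ⅗ = ⅘)
n(y) = y²/2 (n(y) = ((y + y)*(y + y))/8 = ((2*y)*(2*y))/8 = (4*y²)/8 = y²/2)
n(1) + (-35 - (-13)/G(-1, -5*5))*g = (½)*1² + (-35 - (-13)/⅘)*(-14) = (½)*1 + (-35 - (-13)*5/4)*(-14) = ½ + (-35 - 1*(-65/4))*(-14) = ½ + (-35 + 65/4)*(-14) = ½ - 75/4*(-14) = ½ + 525/2 = 263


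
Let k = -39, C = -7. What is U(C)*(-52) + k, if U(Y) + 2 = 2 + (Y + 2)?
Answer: 221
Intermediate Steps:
U(Y) = 2 + Y (U(Y) = -2 + (2 + (Y + 2)) = -2 + (2 + (2 + Y)) = -2 + (4 + Y) = 2 + Y)
U(C)*(-52) + k = (2 - 7)*(-52) - 39 = -5*(-52) - 39 = 260 - 39 = 221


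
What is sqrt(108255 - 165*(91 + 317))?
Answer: sqrt(40935) ≈ 202.32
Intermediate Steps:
sqrt(108255 - 165*(91 + 317)) = sqrt(108255 - 165*408) = sqrt(108255 - 67320) = sqrt(40935)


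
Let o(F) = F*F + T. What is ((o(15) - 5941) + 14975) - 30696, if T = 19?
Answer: -21418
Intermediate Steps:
o(F) = 19 + F² (o(F) = F*F + 19 = F² + 19 = 19 + F²)
((o(15) - 5941) + 14975) - 30696 = (((19 + 15²) - 5941) + 14975) - 30696 = (((19 + 225) - 5941) + 14975) - 30696 = ((244 - 5941) + 14975) - 30696 = (-5697 + 14975) - 30696 = 9278 - 30696 = -21418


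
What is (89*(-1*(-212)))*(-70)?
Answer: -1320760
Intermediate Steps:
(89*(-1*(-212)))*(-70) = (89*212)*(-70) = 18868*(-70) = -1320760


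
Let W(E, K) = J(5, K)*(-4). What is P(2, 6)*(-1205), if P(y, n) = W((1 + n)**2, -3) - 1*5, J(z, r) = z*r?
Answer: -66275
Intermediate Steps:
J(z, r) = r*z
W(E, K) = -20*K (W(E, K) = (K*5)*(-4) = (5*K)*(-4) = -20*K)
P(y, n) = 55 (P(y, n) = -20*(-3) - 1*5 = 60 - 5 = 55)
P(2, 6)*(-1205) = 55*(-1205) = -66275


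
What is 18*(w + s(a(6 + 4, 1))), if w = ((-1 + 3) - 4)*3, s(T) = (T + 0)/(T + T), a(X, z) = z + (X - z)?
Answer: -99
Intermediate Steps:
a(X, z) = X
s(T) = 1/2 (s(T) = T/((2*T)) = T*(1/(2*T)) = 1/2)
w = -6 (w = (2 - 4)*3 = -2*3 = -6)
18*(w + s(a(6 + 4, 1))) = 18*(-6 + 1/2) = 18*(-11/2) = -99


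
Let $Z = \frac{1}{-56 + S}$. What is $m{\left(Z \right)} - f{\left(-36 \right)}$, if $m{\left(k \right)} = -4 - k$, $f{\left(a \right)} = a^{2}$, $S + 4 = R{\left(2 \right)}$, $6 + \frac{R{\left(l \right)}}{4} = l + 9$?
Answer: $- \frac{51999}{40} \approx -1300.0$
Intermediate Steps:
$R{\left(l \right)} = 12 + 4 l$ ($R{\left(l \right)} = -24 + 4 \left(l + 9\right) = -24 + 4 \left(9 + l\right) = -24 + \left(36 + 4 l\right) = 12 + 4 l$)
$S = 16$ ($S = -4 + \left(12 + 4 \cdot 2\right) = -4 + \left(12 + 8\right) = -4 + 20 = 16$)
$Z = - \frac{1}{40}$ ($Z = \frac{1}{-56 + 16} = \frac{1}{-40} = - \frac{1}{40} \approx -0.025$)
$m{\left(Z \right)} - f{\left(-36 \right)} = \left(-4 - - \frac{1}{40}\right) - \left(-36\right)^{2} = \left(-4 + \frac{1}{40}\right) - 1296 = - \frac{159}{40} - 1296 = - \frac{51999}{40}$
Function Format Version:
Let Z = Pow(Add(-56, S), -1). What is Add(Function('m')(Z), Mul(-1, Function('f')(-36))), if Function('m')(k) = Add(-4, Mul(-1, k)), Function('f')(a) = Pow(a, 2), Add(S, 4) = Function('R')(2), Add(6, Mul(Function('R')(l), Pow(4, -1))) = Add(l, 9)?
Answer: Rational(-51999, 40) ≈ -1300.0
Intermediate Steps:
Function('R')(l) = Add(12, Mul(4, l)) (Function('R')(l) = Add(-24, Mul(4, Add(l, 9))) = Add(-24, Mul(4, Add(9, l))) = Add(-24, Add(36, Mul(4, l))) = Add(12, Mul(4, l)))
S = 16 (S = Add(-4, Add(12, Mul(4, 2))) = Add(-4, Add(12, 8)) = Add(-4, 20) = 16)
Z = Rational(-1, 40) (Z = Pow(Add(-56, 16), -1) = Pow(-40, -1) = Rational(-1, 40) ≈ -0.025000)
Add(Function('m')(Z), Mul(-1, Function('f')(-36))) = Add(Add(-4, Mul(-1, Rational(-1, 40))), Mul(-1, Pow(-36, 2))) = Add(Add(-4, Rational(1, 40)), Mul(-1, 1296)) = Add(Rational(-159, 40), -1296) = Rational(-51999, 40)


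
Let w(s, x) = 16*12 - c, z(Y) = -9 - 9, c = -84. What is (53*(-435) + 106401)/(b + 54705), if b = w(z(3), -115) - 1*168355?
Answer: -41673/56687 ≈ -0.73514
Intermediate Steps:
z(Y) = -18
w(s, x) = 276 (w(s, x) = 16*12 - 1*(-84) = 192 + 84 = 276)
b = -168079 (b = 276 - 1*168355 = 276 - 168355 = -168079)
(53*(-435) + 106401)/(b + 54705) = (53*(-435) + 106401)/(-168079 + 54705) = (-23055 + 106401)/(-113374) = 83346*(-1/113374) = -41673/56687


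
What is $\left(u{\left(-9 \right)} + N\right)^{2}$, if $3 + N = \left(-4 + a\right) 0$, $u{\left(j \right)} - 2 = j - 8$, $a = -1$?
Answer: $324$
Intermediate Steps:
$u{\left(j \right)} = -6 + j$ ($u{\left(j \right)} = 2 + \left(j - 8\right) = 2 + \left(-8 + j\right) = -6 + j$)
$N = -3$ ($N = -3 + \left(-4 - 1\right) 0 = -3 - 0 = -3 + 0 = -3$)
$\left(u{\left(-9 \right)} + N\right)^{2} = \left(\left(-6 - 9\right) - 3\right)^{2} = \left(-15 - 3\right)^{2} = \left(-18\right)^{2} = 324$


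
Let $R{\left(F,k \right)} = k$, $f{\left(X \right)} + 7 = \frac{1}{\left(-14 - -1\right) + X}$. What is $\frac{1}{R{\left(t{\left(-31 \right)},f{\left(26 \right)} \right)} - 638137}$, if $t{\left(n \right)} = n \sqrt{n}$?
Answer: $- \frac{13}{8295871} \approx -1.567 \cdot 10^{-6}$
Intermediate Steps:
$f{\left(X \right)} = -7 + \frac{1}{-13 + X}$ ($f{\left(X \right)} = -7 + \frac{1}{\left(-14 - -1\right) + X} = -7 + \frac{1}{\left(-14 + 1\right) + X} = -7 + \frac{1}{-13 + X}$)
$t{\left(n \right)} = n^{\frac{3}{2}}$
$\frac{1}{R{\left(t{\left(-31 \right)},f{\left(26 \right)} \right)} - 638137} = \frac{1}{\frac{92 - 182}{-13 + 26} - 638137} = \frac{1}{\frac{92 - 182}{13} - 638137} = \frac{1}{\frac{1}{13} \left(-90\right) - 638137} = \frac{1}{- \frac{90}{13} - 638137} = \frac{1}{- \frac{8295871}{13}} = - \frac{13}{8295871}$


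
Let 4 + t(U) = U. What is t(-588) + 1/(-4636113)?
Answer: -2744578897/4636113 ≈ -592.00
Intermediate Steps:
t(U) = -4 + U
t(-588) + 1/(-4636113) = (-4 - 588) + 1/(-4636113) = -592 - 1/4636113 = -2744578897/4636113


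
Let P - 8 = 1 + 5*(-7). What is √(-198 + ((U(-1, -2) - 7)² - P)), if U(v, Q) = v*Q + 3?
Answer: 2*I*√42 ≈ 12.961*I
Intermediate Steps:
U(v, Q) = 3 + Q*v (U(v, Q) = Q*v + 3 = 3 + Q*v)
P = -26 (P = 8 + (1 + 5*(-7)) = 8 + (1 - 35) = 8 - 34 = -26)
√(-198 + ((U(-1, -2) - 7)² - P)) = √(-198 + (((3 - 2*(-1)) - 7)² - 1*(-26))) = √(-198 + (((3 + 2) - 7)² + 26)) = √(-198 + ((5 - 7)² + 26)) = √(-198 + ((-2)² + 26)) = √(-198 + (4 + 26)) = √(-198 + 30) = √(-168) = 2*I*√42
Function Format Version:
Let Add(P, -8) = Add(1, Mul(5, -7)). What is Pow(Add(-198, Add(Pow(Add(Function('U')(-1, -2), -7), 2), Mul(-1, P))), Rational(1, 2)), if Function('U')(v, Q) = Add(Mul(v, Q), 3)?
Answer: Mul(2, I, Pow(42, Rational(1, 2))) ≈ Mul(12.961, I)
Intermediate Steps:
Function('U')(v, Q) = Add(3, Mul(Q, v)) (Function('U')(v, Q) = Add(Mul(Q, v), 3) = Add(3, Mul(Q, v)))
P = -26 (P = Add(8, Add(1, Mul(5, -7))) = Add(8, Add(1, -35)) = Add(8, -34) = -26)
Pow(Add(-198, Add(Pow(Add(Function('U')(-1, -2), -7), 2), Mul(-1, P))), Rational(1, 2)) = Pow(Add(-198, Add(Pow(Add(Add(3, Mul(-2, -1)), -7), 2), Mul(-1, -26))), Rational(1, 2)) = Pow(Add(-198, Add(Pow(Add(Add(3, 2), -7), 2), 26)), Rational(1, 2)) = Pow(Add(-198, Add(Pow(Add(5, -7), 2), 26)), Rational(1, 2)) = Pow(Add(-198, Add(Pow(-2, 2), 26)), Rational(1, 2)) = Pow(Add(-198, Add(4, 26)), Rational(1, 2)) = Pow(Add(-198, 30), Rational(1, 2)) = Pow(-168, Rational(1, 2)) = Mul(2, I, Pow(42, Rational(1, 2)))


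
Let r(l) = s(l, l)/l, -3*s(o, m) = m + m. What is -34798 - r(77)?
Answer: -104392/3 ≈ -34797.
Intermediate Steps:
s(o, m) = -2*m/3 (s(o, m) = -(m + m)/3 = -2*m/3)
r(l) = -⅔ (r(l) = (-2*l/3)/l = -⅔)
-34798 - r(77) = -34798 - 1*(-⅔) = -34798 + ⅔ = -104392/3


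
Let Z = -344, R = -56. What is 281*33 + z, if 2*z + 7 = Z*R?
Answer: 37803/2 ≈ 18902.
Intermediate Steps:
z = 19257/2 (z = -7/2 + (-344*(-56))/2 = -7/2 + (½)*19264 = -7/2 + 9632 = 19257/2 ≈ 9628.5)
281*33 + z = 281*33 + 19257/2 = 9273 + 19257/2 = 37803/2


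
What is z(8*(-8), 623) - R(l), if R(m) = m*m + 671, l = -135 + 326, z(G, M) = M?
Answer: -36529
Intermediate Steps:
l = 191
R(m) = 671 + m² (R(m) = m² + 671 = 671 + m²)
z(8*(-8), 623) - R(l) = 623 - (671 + 191²) = 623 - (671 + 36481) = 623 - 1*37152 = 623 - 37152 = -36529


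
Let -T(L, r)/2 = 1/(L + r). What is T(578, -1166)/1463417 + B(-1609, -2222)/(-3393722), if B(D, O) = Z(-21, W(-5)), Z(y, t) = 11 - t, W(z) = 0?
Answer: -1182324214/365032639403439 ≈ -3.2390e-6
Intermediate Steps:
T(L, r) = -2/(L + r)
B(D, O) = 11 (B(D, O) = 11 - 1*0 = 11 + 0 = 11)
T(578, -1166)/1463417 + B(-1609, -2222)/(-3393722) = -2/(578 - 1166)/1463417 + 11/(-3393722) = -2/(-588)*(1/1463417) + 11*(-1/3393722) = -2*(-1/588)*(1/1463417) - 11/3393722 = (1/294)*(1/1463417) - 11/3393722 = 1/430244598 - 11/3393722 = -1182324214/365032639403439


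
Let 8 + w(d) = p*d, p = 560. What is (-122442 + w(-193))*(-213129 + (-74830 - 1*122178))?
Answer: 94548882610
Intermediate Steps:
w(d) = -8 + 560*d
(-122442 + w(-193))*(-213129 + (-74830 - 1*122178)) = (-122442 + (-8 + 560*(-193)))*(-213129 + (-74830 - 1*122178)) = (-122442 + (-8 - 108080))*(-213129 + (-74830 - 122178)) = (-122442 - 108088)*(-213129 - 197008) = -230530*(-410137) = 94548882610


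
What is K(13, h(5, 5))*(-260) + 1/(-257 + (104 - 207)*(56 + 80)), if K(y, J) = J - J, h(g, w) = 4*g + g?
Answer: -1/14265 ≈ -7.0102e-5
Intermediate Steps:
h(g, w) = 5*g
K(y, J) = 0
K(13, h(5, 5))*(-260) + 1/(-257 + (104 - 207)*(56 + 80)) = 0*(-260) + 1/(-257 + (104 - 207)*(56 + 80)) = 0 + 1/(-257 - 103*136) = 0 + 1/(-257 - 14008) = 0 + 1/(-14265) = 0 - 1/14265 = -1/14265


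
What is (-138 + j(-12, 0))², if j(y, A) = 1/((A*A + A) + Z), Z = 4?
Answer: 303601/16 ≈ 18975.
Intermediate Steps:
j(y, A) = 1/(4 + A + A²) (j(y, A) = 1/((A*A + A) + 4) = 1/((A² + A) + 4) = 1/((A + A²) + 4) = 1/(4 + A + A²))
(-138 + j(-12, 0))² = (-138 + 1/(4 + 0 + 0²))² = (-138 + 1/(4 + 0 + 0))² = (-138 + 1/4)² = (-138 + ¼)² = (-551/4)² = 303601/16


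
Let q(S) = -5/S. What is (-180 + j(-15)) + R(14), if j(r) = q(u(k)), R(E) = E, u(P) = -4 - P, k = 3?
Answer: -1157/7 ≈ -165.29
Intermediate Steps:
j(r) = 5/7 (j(r) = -5/(-4 - 1*3) = -5/(-4 - 3) = -5/(-7) = -5*(-⅐) = 5/7)
(-180 + j(-15)) + R(14) = (-180 + 5/7) + 14 = -1255/7 + 14 = -1157/7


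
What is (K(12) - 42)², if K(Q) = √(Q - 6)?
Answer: (42 - √6)² ≈ 1564.2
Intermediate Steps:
K(Q) = √(-6 + Q)
(K(12) - 42)² = (√(-6 + 12) - 42)² = (√6 - 42)² = (-42 + √6)²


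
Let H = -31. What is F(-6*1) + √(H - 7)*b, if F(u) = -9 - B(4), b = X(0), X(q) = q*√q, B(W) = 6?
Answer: -15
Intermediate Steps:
X(q) = q^(3/2)
b = 0 (b = 0^(3/2) = 0)
F(u) = -15 (F(u) = -9 - 1*6 = -9 - 6 = -15)
F(-6*1) + √(H - 7)*b = -15 + √(-31 - 7)*0 = -15 + √(-38)*0 = -15 + (I*√38)*0 = -15 + 0 = -15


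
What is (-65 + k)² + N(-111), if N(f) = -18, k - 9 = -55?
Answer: 12303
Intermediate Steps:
k = -46 (k = 9 - 55 = -46)
(-65 + k)² + N(-111) = (-65 - 46)² - 18 = (-111)² - 18 = 12321 - 18 = 12303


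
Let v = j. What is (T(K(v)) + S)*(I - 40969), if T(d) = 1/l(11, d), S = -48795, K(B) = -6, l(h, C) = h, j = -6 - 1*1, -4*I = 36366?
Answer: 26869673012/11 ≈ 2.4427e+9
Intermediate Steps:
I = -18183/2 (I = -¼*36366 = -18183/2 ≈ -9091.5)
j = -7 (j = -6 - 1 = -7)
v = -7
T(d) = 1/11
(T(K(v)) + S)*(I - 40969) = (1/11 - 48795)*(-18183/2 - 40969) = -536744/11*(-100121/2) = 26869673012/11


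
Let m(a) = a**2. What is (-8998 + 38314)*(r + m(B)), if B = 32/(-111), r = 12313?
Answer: 1482505204684/4107 ≈ 3.6097e+8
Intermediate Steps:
B = -32/111 (B = 32*(-1/111) = -32/111 ≈ -0.28829)
(-8998 + 38314)*(r + m(B)) = (-8998 + 38314)*(12313 + (-32/111)**2) = 29316*(12313 + 1024/12321) = 29316*(151709497/12321) = 1482505204684/4107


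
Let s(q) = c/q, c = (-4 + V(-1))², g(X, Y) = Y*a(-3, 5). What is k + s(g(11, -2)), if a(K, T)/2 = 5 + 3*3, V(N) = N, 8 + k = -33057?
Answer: -1851665/56 ≈ -33065.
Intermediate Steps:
k = -33065 (k = -8 - 33057 = -33065)
a(K, T) = 28 (a(K, T) = 2*(5 + 3*3) = 2*(5 + 9) = 2*14 = 28)
g(X, Y) = 28*Y (g(X, Y) = Y*28 = 28*Y)
c = 25 (c = (-4 - 1)² = (-5)² = 25)
s(q) = 25/q
k + s(g(11, -2)) = -33065 + 25/((28*(-2))) = -33065 + 25/(-56) = -33065 + 25*(-1/56) = -33065 - 25/56 = -1851665/56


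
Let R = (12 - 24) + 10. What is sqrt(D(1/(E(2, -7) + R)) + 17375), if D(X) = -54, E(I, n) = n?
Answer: sqrt(17321) ≈ 131.61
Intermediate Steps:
R = -2 (R = -12 + 10 = -2)
sqrt(D(1/(E(2, -7) + R)) + 17375) = sqrt(-54 + 17375) = sqrt(17321)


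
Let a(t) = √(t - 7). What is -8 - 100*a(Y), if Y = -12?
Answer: -8 - 100*I*√19 ≈ -8.0 - 435.89*I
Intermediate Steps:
a(t) = √(-7 + t)
-8 - 100*a(Y) = -8 - 100*√(-7 - 12) = -8 - 100*I*√19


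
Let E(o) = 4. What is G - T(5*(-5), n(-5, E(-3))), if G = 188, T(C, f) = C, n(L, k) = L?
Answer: 213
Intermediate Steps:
G - T(5*(-5), n(-5, E(-3))) = 188 - 5*(-5) = 188 - 1*(-25) = 188 + 25 = 213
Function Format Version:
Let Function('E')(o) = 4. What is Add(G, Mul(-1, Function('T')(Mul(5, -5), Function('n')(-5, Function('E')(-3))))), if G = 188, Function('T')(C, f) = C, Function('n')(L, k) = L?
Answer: 213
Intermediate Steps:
Add(G, Mul(-1, Function('T')(Mul(5, -5), Function('n')(-5, Function('E')(-3))))) = Add(188, Mul(-1, Mul(5, -5))) = Add(188, Mul(-1, -25)) = Add(188, 25) = 213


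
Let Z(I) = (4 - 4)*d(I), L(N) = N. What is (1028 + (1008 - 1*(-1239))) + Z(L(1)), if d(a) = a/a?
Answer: 3275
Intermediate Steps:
d(a) = 1
Z(I) = 0 (Z(I) = (4 - 4)*1 = 0*1 = 0)
(1028 + (1008 - 1*(-1239))) + Z(L(1)) = (1028 + (1008 - 1*(-1239))) + 0 = (1028 + (1008 + 1239)) + 0 = (1028 + 2247) + 0 = 3275 + 0 = 3275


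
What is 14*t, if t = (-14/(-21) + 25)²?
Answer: 83006/9 ≈ 9222.9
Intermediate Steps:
t = 5929/9 (t = (-14*(-1/21) + 25)² = (⅔ + 25)² = (77/3)² = 5929/9 ≈ 658.78)
14*t = 14*(5929/9) = 83006/9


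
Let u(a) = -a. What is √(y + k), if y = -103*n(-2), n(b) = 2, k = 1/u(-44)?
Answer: 3*I*√11077/22 ≈ 14.352*I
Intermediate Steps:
k = 1/44 (k = 1/(-1*(-44)) = 1/44 ≈ 0.022727)
y = -206 (y = -103*2 = -206)
√(y + k) = √(-206 + 1/44) = √(-9063/44) = 3*I*√11077/22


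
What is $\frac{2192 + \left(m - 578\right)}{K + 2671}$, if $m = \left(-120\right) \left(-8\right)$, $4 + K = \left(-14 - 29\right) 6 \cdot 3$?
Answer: $\frac{858}{631} \approx 1.3597$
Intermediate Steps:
$K = -778$ ($K = -4 + \left(-14 - 29\right) 6 \cdot 3 = -4 - 774 = -778$)
$m = 960$
$\frac{2192 + \left(m - 578\right)}{K + 2671} = \frac{2192 + \left(960 - 578\right)}{-778 + 2671} = \frac{2192 + \left(960 - 578\right)}{1893} = \left(2192 + 382\right) \frac{1}{1893} = 2574 \cdot \frac{1}{1893} = \frac{858}{631}$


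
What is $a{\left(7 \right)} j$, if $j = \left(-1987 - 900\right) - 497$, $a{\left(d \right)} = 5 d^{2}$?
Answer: $-829080$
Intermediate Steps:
$j = -3384$ ($j = -2887 - 497 = -3384$)
$a{\left(7 \right)} j = 5 \cdot 7^{2} \left(-3384\right) = 5 \cdot 49 \left(-3384\right) = 245 \left(-3384\right) = -829080$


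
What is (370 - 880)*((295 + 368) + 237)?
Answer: -459000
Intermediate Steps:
(370 - 880)*((295 + 368) + 237) = -510*(663 + 237) = -510*900 = -459000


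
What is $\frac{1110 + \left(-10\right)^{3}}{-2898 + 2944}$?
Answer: $\frac{55}{23} \approx 2.3913$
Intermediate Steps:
$\frac{1110 + \left(-10\right)^{3}}{-2898 + 2944} = \frac{1110 - 1000}{46} = 110 \cdot \frac{1}{46} = \frac{55}{23}$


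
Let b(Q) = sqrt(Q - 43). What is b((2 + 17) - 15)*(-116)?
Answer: -116*I*sqrt(39) ≈ -724.42*I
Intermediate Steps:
b(Q) = sqrt(-43 + Q)
b((2 + 17) - 15)*(-116) = sqrt(-43 + ((2 + 17) - 15))*(-116) = sqrt(-43 + (19 - 15))*(-116) = sqrt(-43 + 4)*(-116) = sqrt(-39)*(-116) = (I*sqrt(39))*(-116) = -116*I*sqrt(39)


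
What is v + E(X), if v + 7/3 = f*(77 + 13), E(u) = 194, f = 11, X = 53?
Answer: 3545/3 ≈ 1181.7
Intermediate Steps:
v = 2963/3 (v = -7/3 + 11*(77 + 13) = -7/3 + 11*90 = -7/3 + 990 = 2963/3 ≈ 987.67)
v + E(X) = 2963/3 + 194 = 3545/3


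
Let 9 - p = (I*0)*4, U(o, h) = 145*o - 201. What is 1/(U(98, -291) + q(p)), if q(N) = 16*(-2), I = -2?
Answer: 1/13977 ≈ 7.1546e-5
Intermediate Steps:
U(o, h) = -201 + 145*o
p = 9 (p = 9 - (-2*0)*4 = 9 - 0*4 = 9 - 1*0 = 9 + 0 = 9)
q(N) = -32
1/(U(98, -291) + q(p)) = 1/((-201 + 145*98) - 32) = 1/((-201 + 14210) - 32) = 1/(14009 - 32) = 1/13977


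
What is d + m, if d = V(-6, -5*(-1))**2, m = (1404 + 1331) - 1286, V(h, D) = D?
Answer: 1474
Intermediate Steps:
m = 1449 (m = 2735 - 1286 = 1449)
d = 25 (d = (-5*(-1))**2 = 5**2 = 25)
d + m = 25 + 1449 = 1474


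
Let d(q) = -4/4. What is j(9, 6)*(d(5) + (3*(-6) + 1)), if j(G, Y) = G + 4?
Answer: -234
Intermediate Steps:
d(q) = -1 (d(q) = -4*1/4 = -1)
j(G, Y) = 4 + G
j(9, 6)*(d(5) + (3*(-6) + 1)) = (4 + 9)*(-1 + (3*(-6) + 1)) = 13*(-1 + (-18 + 1)) = 13*(-1 - 17) = 13*(-18) = -234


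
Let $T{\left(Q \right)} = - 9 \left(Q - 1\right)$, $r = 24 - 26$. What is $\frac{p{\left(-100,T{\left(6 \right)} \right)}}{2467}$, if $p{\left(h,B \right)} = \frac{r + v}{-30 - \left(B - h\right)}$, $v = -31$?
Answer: $\frac{33}{209695} \approx 0.00015737$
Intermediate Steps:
$r = -2$ ($r = 24 - 26 = -2$)
$T{\left(Q \right)} = 9 - 9 Q$ ($T{\left(Q \right)} = - 9 \left(-1 + Q\right) = 9 - 9 Q$)
$p{\left(h,B \right)} = - \frac{33}{-30 + h - B}$ ($p{\left(h,B \right)} = \frac{-2 - 31}{-30 - \left(B - h\right)} = - \frac{33}{-30 + h - B}$)
$\frac{p{\left(-100,T{\left(6 \right)} \right)}}{2467} = \frac{33 \frac{1}{30 + \left(9 - 54\right) - -100}}{2467} = \frac{33}{30 + \left(9 - 54\right) + 100} \cdot \frac{1}{2467} = \frac{33}{30 - 45 + 100} \cdot \frac{1}{2467} = \frac{33}{85} \cdot \frac{1}{2467} = \frac{33}{209695}$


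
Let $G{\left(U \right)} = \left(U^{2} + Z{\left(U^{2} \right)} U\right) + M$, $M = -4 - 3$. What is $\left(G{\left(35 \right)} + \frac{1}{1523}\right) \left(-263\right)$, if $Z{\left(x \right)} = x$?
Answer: $- \frac{17661407320}{1523} \approx -1.1596 \cdot 10^{7}$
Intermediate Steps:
$M = -7$ ($M = -4 - 3 = -7$)
$G{\left(U \right)} = -7 + U^{2} + U^{3}$ ($G{\left(U \right)} = \left(U^{2} + U^{2} U\right) - 7 = \left(U^{2} + U^{3}\right) - 7 = -7 + U^{2} + U^{3}$)
$\left(G{\left(35 \right)} + \frac{1}{1523}\right) \left(-263\right) = \left(\left(-7 + 35^{2} + 35^{3}\right) + \frac{1}{1523}\right) \left(-263\right) = \left(\left(-7 + 1225 + 42875\right) + \frac{1}{1523}\right) \left(-263\right) = \left(44093 + \frac{1}{1523}\right) \left(-263\right) = \frac{67153640}{1523} \left(-263\right) = - \frac{17661407320}{1523}$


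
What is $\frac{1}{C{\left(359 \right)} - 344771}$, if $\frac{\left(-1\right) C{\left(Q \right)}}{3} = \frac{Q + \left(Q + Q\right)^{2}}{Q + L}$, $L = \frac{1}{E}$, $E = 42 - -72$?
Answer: $- \frac{40927}{14286874703} \approx -2.8647 \cdot 10^{-6}$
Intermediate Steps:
$E = 114$ ($E = 42 + 72 = 114$)
$L = \frac{1}{114} \approx 0.0087719$
$C{\left(Q \right)} = - \frac{3 \left(Q + 4 Q^{2}\right)}{\frac{1}{114} + Q}$ ($C{\left(Q \right)} = - 3 \frac{Q + \left(Q + Q\right)^{2}}{Q + \frac{1}{114}} = - 3 \frac{Q + \left(2 Q\right)^{2}}{\frac{1}{114} + Q} = - 3 \frac{Q + 4 Q^{2}}{\frac{1}{114} + Q} = - \frac{3 \left(Q + 4 Q^{2}\right)}{\frac{1}{114} + Q}$)
$\frac{1}{C{\left(359 \right)} - 344771} = \frac{1}{\left(-342\right) 359 \frac{1}{1 + 114 \cdot 359} \left(1 + 4 \cdot 359\right) - 344771} = \frac{1}{\left(-342\right) 359 \frac{1}{1 + 40926} \left(1 + 1436\right) - 344771} = \frac{1}{\left(-342\right) 359 \cdot \frac{1}{40927} \cdot 1437 - 344771} = \frac{1}{- \frac{176431986}{40927} - 344771} = \frac{1}{- \frac{14286874703}{40927}} = - \frac{40927}{14286874703}$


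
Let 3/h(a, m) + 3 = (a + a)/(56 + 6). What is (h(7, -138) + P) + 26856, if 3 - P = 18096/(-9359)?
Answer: 21618796635/804874 ≈ 26860.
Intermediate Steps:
h(a, m) = 3/(-3 + a/31) (h(a, m) = 3/(-3 + (a + a)/(56 + 6)) = 3/(-3 + (2*a)/62) = 3/(-3 + (2*a)*(1/62)) = 3/(-3 + a/31))
P = 46173/9359 (P = 3 - 18096/(-9359) = 3 - 18096*(-1)/9359 = 3 - 1*(-18096/9359) = 3 + 18096/9359 = 46173/9359 ≈ 4.9335)
(h(7, -138) + P) + 26856 = (93/(-93 + 7) + 46173/9359) + 26856 = (93/(-86) + 46173/9359) + 26856 = (93*(-1/86) + 46173/9359) + 26856 = (-93/86 + 46173/9359) + 26856 = 3100491/804874 + 26856 = 21618796635/804874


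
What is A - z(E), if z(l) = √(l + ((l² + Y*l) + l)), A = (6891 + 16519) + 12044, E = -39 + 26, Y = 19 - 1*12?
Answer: 35454 - 2*√13 ≈ 35447.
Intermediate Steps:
Y = 7 (Y = 19 - 12 = 7)
E = -13
A = 35454 (A = 23410 + 12044 = 35454)
z(l) = √(l² + 9*l) (z(l) = √(l + ((l² + 7*l) + l)) = √(l + (l² + 8*l)) = √(l² + 9*l))
A - z(E) = 35454 - √(-13*(9 - 13)) = 35454 - √(-13*(-4)) = 35454 - √52 = 35454 - 2*√13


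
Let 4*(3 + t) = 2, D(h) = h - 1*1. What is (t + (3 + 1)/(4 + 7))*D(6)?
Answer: -235/22 ≈ -10.682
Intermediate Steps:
D(h) = -1 + h (D(h) = h - 1 = -1 + h)
t = -5/2 (t = -3 + (1/4)*2 = -3 + 1/2 = -5/2 ≈ -2.5000)
(t + (3 + 1)/(4 + 7))*D(6) = (-5/2 + (3 + 1)/(4 + 7))*(-1 + 6) = (-5/2 + 4/11)*5 = -47/22*5 = -235/22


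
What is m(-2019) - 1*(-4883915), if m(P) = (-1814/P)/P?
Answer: 19908600631501/4076361 ≈ 4.8839e+6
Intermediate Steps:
m(P) = -1814/P²
m(-2019) - 1*(-4883915) = -1814/(-2019)² - 1*(-4883915) = -1814*1/4076361 + 4883915 = -1814/4076361 + 4883915 = 19908600631501/4076361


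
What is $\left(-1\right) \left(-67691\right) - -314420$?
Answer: $382111$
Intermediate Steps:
$\left(-1\right) \left(-67691\right) - -314420 = 67691 + 314420 = 382111$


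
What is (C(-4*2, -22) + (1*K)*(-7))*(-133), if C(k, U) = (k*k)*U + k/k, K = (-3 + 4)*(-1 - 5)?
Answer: 181545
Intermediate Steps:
K = -6 (K = 1*(-6) = -6)
C(k, U) = 1 + U*k² (C(k, U) = k²*U + 1 = U*k² + 1 = 1 + U*k²)
(C(-4*2, -22) + (1*K)*(-7))*(-133) = ((1 - 22*(-4*2)²) + (1*(-6))*(-7))*(-133) = ((1 - 22*(-8)²) - 6*(-7))*(-133) = ((1 - 22*64) + 42)*(-133) = ((1 - 1408) + 42)*(-133) = (-1407 + 42)*(-133) = -1365*(-133) = 181545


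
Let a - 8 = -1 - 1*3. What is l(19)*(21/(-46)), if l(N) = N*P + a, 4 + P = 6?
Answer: -441/23 ≈ -19.174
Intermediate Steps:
P = 2 (P = -4 + 6 = 2)
a = 4 (a = 8 + (-1 - 1*3) = 8 + (-1 - 3) = 8 - 4 = 4)
l(N) = 4 + 2*N (l(N) = N*2 + 4 = 2*N + 4 = 4 + 2*N)
l(19)*(21/(-46)) = (4 + 2*19)*(21/(-46)) = (4 + 38)*(21*(-1/46)) = 42*(-21/46) = -441/23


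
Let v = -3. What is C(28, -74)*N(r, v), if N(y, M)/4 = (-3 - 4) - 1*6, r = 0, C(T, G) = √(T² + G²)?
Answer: -104*√1565 ≈ -4114.3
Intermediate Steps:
C(T, G) = √(G² + T²)
N(y, M) = -52 (N(y, M) = 4*((-3 - 4) - 1*6) = 4*(-7 - 6) = 4*(-13) = -52)
C(28, -74)*N(r, v) = √((-74)² + 28²)*(-52) = √(5476 + 784)*(-52) = √6260*(-52) = (2*√1565)*(-52) = -104*√1565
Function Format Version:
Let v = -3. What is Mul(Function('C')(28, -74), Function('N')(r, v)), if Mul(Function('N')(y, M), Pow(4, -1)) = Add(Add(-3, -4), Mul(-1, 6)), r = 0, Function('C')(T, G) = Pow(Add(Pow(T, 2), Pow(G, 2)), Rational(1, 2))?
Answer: Mul(-104, Pow(1565, Rational(1, 2))) ≈ -4114.3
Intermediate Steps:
Function('C')(T, G) = Pow(Add(Pow(G, 2), Pow(T, 2)), Rational(1, 2))
Function('N')(y, M) = -52 (Function('N')(y, M) = Mul(4, Add(Add(-3, -4), Mul(-1, 6))) = Mul(4, Add(-7, -6)) = Mul(4, -13) = -52)
Mul(Function('C')(28, -74), Function('N')(r, v)) = Mul(Pow(Add(Pow(-74, 2), Pow(28, 2)), Rational(1, 2)), -52) = Mul(Pow(Add(5476, 784), Rational(1, 2)), -52) = Mul(Pow(6260, Rational(1, 2)), -52) = Mul(Mul(2, Pow(1565, Rational(1, 2))), -52) = Mul(-104, Pow(1565, Rational(1, 2)))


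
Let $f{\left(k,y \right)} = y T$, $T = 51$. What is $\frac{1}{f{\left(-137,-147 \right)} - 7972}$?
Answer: $- \frac{1}{15469} \approx -6.4645 \cdot 10^{-5}$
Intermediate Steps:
$f{\left(k,y \right)} = 51 y$ ($f{\left(k,y \right)} = y 51 = 51 y$)
$\frac{1}{f{\left(-137,-147 \right)} - 7972} = \frac{1}{51 \left(-147\right) - 7972} = \frac{1}{-7497 - 7972} = \frac{1}{-15469} = - \frac{1}{15469}$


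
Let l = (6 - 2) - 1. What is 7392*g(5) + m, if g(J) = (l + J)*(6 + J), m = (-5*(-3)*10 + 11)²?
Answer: 676417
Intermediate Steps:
l = 3 (l = 4 - 1 = 3)
m = 25921 (m = (15*10 + 11)² = (150 + 11)² = 161² = 25921)
g(J) = (3 + J)*(6 + J)
7392*g(5) + m = 7392*(18 + 5² + 9*5) + 25921 = 7392*(18 + 25 + 45) + 25921 = 7392*88 + 25921 = 650496 + 25921 = 676417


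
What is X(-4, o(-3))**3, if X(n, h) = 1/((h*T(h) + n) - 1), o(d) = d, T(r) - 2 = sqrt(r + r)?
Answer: I/(451*I + 927*sqrt(6)) ≈ 8.4152e-5 + 0.00042368*I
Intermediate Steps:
T(r) = 2 + sqrt(2)*sqrt(r) (T(r) = 2 + sqrt(r + r) = 2 + sqrt(2*r) = 2 + sqrt(2)*sqrt(r))
X(n, h) = 1/(-1 + n + h*(2 + sqrt(2)*sqrt(h))) (X(n, h) = 1/((h*(2 + sqrt(2)*sqrt(h)) + n) - 1) = 1/((n + h*(2 + sqrt(2)*sqrt(h))) - 1) = 1/(-1 + n + h*(2 + sqrt(2)*sqrt(h))))
X(-4, o(-3))**3 = (1/(-1 - 4 - 3*(2 + sqrt(2)*sqrt(-3))))**3 = (1/(-1 - 4 - 3*(2 + sqrt(2)*(I*sqrt(3)))))**3 = (1/(-1 - 4 - 3*(2 + I*sqrt(6))))**3 = (1/(-1 - 4 + (-6 - 3*I*sqrt(6))))**3 = (1/(-11 - 3*I*sqrt(6)))**3 = (-11 - 3*I*sqrt(6))**(-3)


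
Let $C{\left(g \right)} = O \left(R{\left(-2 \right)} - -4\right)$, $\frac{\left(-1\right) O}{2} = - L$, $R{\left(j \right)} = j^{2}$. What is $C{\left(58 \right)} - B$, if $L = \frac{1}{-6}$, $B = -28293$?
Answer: $\frac{84871}{3} \approx 28290.0$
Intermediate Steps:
$L = - \frac{1}{6} \approx -0.16667$
$O = - \frac{1}{3}$ ($O = - 2 \left(\left(-1\right) \left(- \frac{1}{6}\right)\right) = \left(-2\right) \frac{1}{6} = - \frac{1}{3} \approx -0.33333$)
$C{\left(g \right)} = - \frac{8}{3}$ ($C{\left(g \right)} = - \frac{\left(-2\right)^{2} - -4}{3} = - \frac{4 + 4}{3} = \left(- \frac{1}{3}\right) 8 = - \frac{8}{3}$)
$C{\left(58 \right)} - B = - \frac{8}{3} - -28293 = - \frac{8}{3} + 28293 = \frac{84871}{3}$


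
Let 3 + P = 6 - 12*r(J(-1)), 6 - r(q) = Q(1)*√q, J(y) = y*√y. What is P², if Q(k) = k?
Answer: 9*(-23 + 4*√(-I))² ≈ 3590.0 + 1027.0*I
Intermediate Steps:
J(y) = y^(3/2)
r(q) = 6 - √q
P = -69 + 12*√(-I) (P = -3 + (6 - 12*(6 - √((-1)^(3/2)))) = -3 + (6 - 12*(6 - √(-I))) = -3 + (6 + (-72 + 12*√(-I))) = -3 + (-66 + 12*√(-I)) = -69 + 12*√(-I) ≈ -60.515 - 8.4853*I)
P² = (-69 + 12*√(-I))²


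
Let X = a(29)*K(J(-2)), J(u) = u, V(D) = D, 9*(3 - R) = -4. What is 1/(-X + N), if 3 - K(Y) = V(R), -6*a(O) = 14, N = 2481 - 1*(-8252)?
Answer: 27/289763 ≈ 9.3180e-5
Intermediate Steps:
R = 31/9 (R = 3 - ⅑*(-4) = 3 + 4/9 = 31/9 ≈ 3.4444)
N = 10733 (N = 2481 + 8252 = 10733)
a(O) = -7/3 (a(O) = -⅙*14 = -7/3)
K(Y) = -4/9 (K(Y) = 3 - 1*31/9 = 3 - 31/9 = -4/9)
X = 28/27 (X = -7/3*(-4/9) = 28/27 ≈ 1.0370)
1/(-X + N) = 1/(-1*28/27 + 10733) = 1/(-28/27 + 10733) = 1/(289763/27) = 27/289763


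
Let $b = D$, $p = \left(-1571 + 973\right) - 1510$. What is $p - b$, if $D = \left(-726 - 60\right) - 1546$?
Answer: $224$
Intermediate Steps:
$D = -2332$ ($D = -786 - 1546 = -2332$)
$p = -2108$ ($p = -598 - 1510 = -2108$)
$b = -2332$
$p - b = -2108 - -2332 = -2108 + 2332 = 224$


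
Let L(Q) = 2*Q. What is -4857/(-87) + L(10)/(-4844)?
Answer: 1960464/35119 ≈ 55.823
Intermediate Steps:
-4857/(-87) + L(10)/(-4844) = -4857/(-87) + (2*10)/(-4844) = -4857*(-1/87) + 20*(-1/4844) = 1619/29 - 5/1211 = 1960464/35119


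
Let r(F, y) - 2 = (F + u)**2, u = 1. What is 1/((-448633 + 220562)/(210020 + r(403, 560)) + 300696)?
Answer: 373238/112230945577 ≈ 3.3256e-6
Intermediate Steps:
r(F, y) = 2 + (1 + F)**2 (r(F, y) = 2 + (F + 1)**2 = 2 + (1 + F)**2)
1/((-448633 + 220562)/(210020 + r(403, 560)) + 300696) = 1/((-448633 + 220562)/(210020 + (2 + (1 + 403)**2)) + 300696) = 1/(-228071/(210020 + (2 + 404**2)) + 300696) = 1/(-228071/(210020 + (2 + 163216)) + 300696) = 1/(-228071/(210020 + 163218) + 300696) = 1/(-228071/373238 + 300696) = 1/(112230945577/373238) = 373238/112230945577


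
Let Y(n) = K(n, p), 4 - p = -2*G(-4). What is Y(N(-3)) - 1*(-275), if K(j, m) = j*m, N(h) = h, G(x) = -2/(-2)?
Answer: 257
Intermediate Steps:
G(x) = 1 (G(x) = -2*(-½) = 1)
p = 6 (p = 4 - (-2) = 4 - 1*(-2) = 4 + 2 = 6)
Y(n) = 6*n (Y(n) = n*6 = 6*n)
Y(N(-3)) - 1*(-275) = 6*(-3) - 1*(-275) = -18 + 275 = 257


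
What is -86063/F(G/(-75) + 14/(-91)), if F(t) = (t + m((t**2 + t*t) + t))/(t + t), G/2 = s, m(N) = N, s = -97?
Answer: -83911425/3347 ≈ -25071.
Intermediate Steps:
G = -194 (G = 2*(-97) = -194)
F(t) = (2*t + 2*t**2)/(2*t) (F(t) = (t + ((t**2 + t*t) + t))/(t + t) = (t + ((t**2 + t**2) + t))/((2*t)) = (t + (2*t**2 + t))*(1/(2*t)) = (t + (t + 2*t**2))*(1/(2*t)) = (2*t + 2*t**2)*(1/(2*t)) = (2*t + 2*t**2)/(2*t))
-86063/F(G/(-75) + 14/(-91)) = -86063/(1 + (-194/(-75) + 14/(-91))) = -86063/(1 + (-194*(-1/75) + 14*(-1/91))) = -86063/(1 + (194/75 - 2/13)) = -86063/(1 + 2372/975) = -86063/3347/975 = -86063*975/3347 = -83911425/3347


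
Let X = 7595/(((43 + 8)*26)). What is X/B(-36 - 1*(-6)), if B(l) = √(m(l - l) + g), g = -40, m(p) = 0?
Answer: -1519*I*√10/5304 ≈ -0.90564*I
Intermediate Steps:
B(l) = 2*I*√10 (B(l) = √(0 - 40) = √(-40) = 2*I*√10)
X = 7595/1326 (X = 7595/((51*26)) = 7595/1326 ≈ 5.7278)
X/B(-36 - 1*(-6)) = 7595/(1326*((2*I*√10))) = 7595*(-I*√10/20)/1326 = -1519*I*√10/5304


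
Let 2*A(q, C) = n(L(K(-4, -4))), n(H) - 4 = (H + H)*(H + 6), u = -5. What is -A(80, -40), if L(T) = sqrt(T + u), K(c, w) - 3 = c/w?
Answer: -1 - 6*I ≈ -1.0 - 6.0*I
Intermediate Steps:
K(c, w) = 3 + c/w
L(T) = sqrt(-5 + T) (L(T) = sqrt(T - 5) = sqrt(-5 + T))
n(H) = 4 + 2*H*(6 + H) (n(H) = 4 + (H + H)*(H + 6) = 4 + (2*H)*(6 + H) = 4 + 2*H*(6 + H))
A(q, C) = 1 + 6*I (A(q, C) = (4 + 2*(sqrt(-5 + (3 - 4/(-4))))**2 + 12*sqrt(-5 + (3 - 4/(-4))))/2 = (4 + 2*(sqrt(-5 + (3 - 4*(-1/4))))**2 + 12*sqrt(-5 + (3 - 4*(-1/4))))/2 = (4 + 2*(sqrt(-5 + (3 + 1)))**2 + 12*sqrt(-5 + (3 + 1)))/2 = (4 + 2*(sqrt(-5 + 4))**2 + 12*sqrt(-5 + 4))/2 = (4 + 2*(sqrt(-1))**2 + 12*sqrt(-1))/2 = (4 + 2*I**2 + 12*I)/2 = (4 + 2*(-1) + 12*I)/2 = (4 - 2 + 12*I)/2 = (2 + 12*I)/2 = 1 + 6*I)
-A(80, -40) = -(1 + 6*I) = -1 - 6*I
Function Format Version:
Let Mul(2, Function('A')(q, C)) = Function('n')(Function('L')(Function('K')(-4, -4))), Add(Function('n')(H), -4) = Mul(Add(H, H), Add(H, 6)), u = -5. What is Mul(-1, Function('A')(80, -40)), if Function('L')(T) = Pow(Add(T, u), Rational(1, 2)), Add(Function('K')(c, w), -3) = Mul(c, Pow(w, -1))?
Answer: Add(-1, Mul(-6, I)) ≈ Add(-1.0000, Mul(-6.0000, I))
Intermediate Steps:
Function('K')(c, w) = Add(3, Mul(c, Pow(w, -1)))
Function('L')(T) = Pow(Add(-5, T), Rational(1, 2)) (Function('L')(T) = Pow(Add(T, -5), Rational(1, 2)) = Pow(Add(-5, T), Rational(1, 2)))
Function('n')(H) = Add(4, Mul(2, H, Add(6, H))) (Function('n')(H) = Add(4, Mul(Add(H, H), Add(H, 6))) = Add(4, Mul(Mul(2, H), Add(6, H))) = Add(4, Mul(2, H, Add(6, H))))
Function('A')(q, C) = Add(1, Mul(6, I)) (Function('A')(q, C) = Mul(Rational(1, 2), Add(4, Mul(2, Pow(Pow(Add(-5, Add(3, Mul(-4, Pow(-4, -1)))), Rational(1, 2)), 2)), Mul(12, Pow(Add(-5, Add(3, Mul(-4, Pow(-4, -1)))), Rational(1, 2))))) = Mul(Rational(1, 2), Add(4, Mul(2, Pow(Pow(Add(-5, Add(3, Mul(-4, Rational(-1, 4)))), Rational(1, 2)), 2)), Mul(12, Pow(Add(-5, Add(3, Mul(-4, Rational(-1, 4)))), Rational(1, 2))))) = Mul(Rational(1, 2), Add(4, Mul(2, Pow(Pow(Add(-5, Add(3, 1)), Rational(1, 2)), 2)), Mul(12, Pow(Add(-5, Add(3, 1)), Rational(1, 2))))) = Mul(Rational(1, 2), Add(4, Mul(2, Pow(Pow(Add(-5, 4), Rational(1, 2)), 2)), Mul(12, Pow(Add(-5, 4), Rational(1, 2))))) = Mul(Rational(1, 2), Add(4, Mul(2, Pow(Pow(-1, Rational(1, 2)), 2)), Mul(12, Pow(-1, Rational(1, 2))))) = Mul(Rational(1, 2), Add(4, Mul(2, Pow(I, 2)), Mul(12, I))) = Mul(Rational(1, 2), Add(4, Mul(2, -1), Mul(12, I))) = Mul(Rational(1, 2), Add(4, -2, Mul(12, I))) = Mul(Rational(1, 2), Add(2, Mul(12, I))) = Add(1, Mul(6, I)))
Mul(-1, Function('A')(80, -40)) = Mul(-1, Add(1, Mul(6, I))) = Add(-1, Mul(-6, I))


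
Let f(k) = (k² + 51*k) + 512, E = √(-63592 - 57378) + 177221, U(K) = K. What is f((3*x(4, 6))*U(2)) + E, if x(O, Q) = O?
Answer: 179533 + I*√120970 ≈ 1.7953e+5 + 347.81*I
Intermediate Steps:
E = 177221 + I*√120970 (E = √(-120970) + 177221 = I*√120970 + 177221 = 177221 + I*√120970 ≈ 1.7722e+5 + 347.81*I)
f(k) = 512 + k² + 51*k
f((3*x(4, 6))*U(2)) + E = (512 + ((3*4)*2)² + 51*((3*4)*2)) + (177221 + I*√120970) = (512 + (12*2)² + 51*(12*2)) + (177221 + I*√120970) = (512 + 24² + 51*24) + (177221 + I*√120970) = (512 + 576 + 1224) + (177221 + I*√120970) = 2312 + (177221 + I*√120970) = 179533 + I*√120970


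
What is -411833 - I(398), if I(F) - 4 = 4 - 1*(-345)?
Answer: -412186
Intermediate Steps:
I(F) = 353 (I(F) = 4 + (4 - 1*(-345)) = 4 + (4 + 345) = 4 + 349 = 353)
-411833 - I(398) = -411833 - 1*353 = -411833 - 353 = -412186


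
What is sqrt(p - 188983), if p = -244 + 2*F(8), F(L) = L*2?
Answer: I*sqrt(189195) ≈ 434.97*I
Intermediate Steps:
F(L) = 2*L
p = -212 (p = -244 + 2*(2*8) = -244 + 2*16 = -244 + 32 = -212)
sqrt(p - 188983) = sqrt(-212 - 188983) = sqrt(-189195) = I*sqrt(189195)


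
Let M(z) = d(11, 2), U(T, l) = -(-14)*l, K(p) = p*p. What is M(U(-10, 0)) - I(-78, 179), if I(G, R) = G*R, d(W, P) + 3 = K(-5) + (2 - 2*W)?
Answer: 13964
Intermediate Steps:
K(p) = p²
d(W, P) = 24 - 2*W (d(W, P) = -3 + ((-5)² + (2 - 2*W)) = -3 + (25 + (2 - 2*W)) = -3 + (27 - 2*W) = 24 - 2*W)
U(T, l) = 14*l
M(z) = 2 (M(z) = 24 - 2*11 = 24 - 22 = 2)
M(U(-10, 0)) - I(-78, 179) = 2 - (-78)*179 = 2 - 1*(-13962) = 2 + 13962 = 13964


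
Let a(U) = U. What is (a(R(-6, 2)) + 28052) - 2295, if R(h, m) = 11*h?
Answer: 25691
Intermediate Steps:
(a(R(-6, 2)) + 28052) - 2295 = (11*(-6) + 28052) - 2295 = (-66 + 28052) - 2295 = 27986 - 2295 = 25691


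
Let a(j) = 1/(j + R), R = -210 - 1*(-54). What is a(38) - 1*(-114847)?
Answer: 13551945/118 ≈ 1.1485e+5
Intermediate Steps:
R = -156 (R = -210 + 54 = -156)
a(j) = 1/(-156 + j) (a(j) = 1/(j - 156) = 1/(-156 + j))
a(38) - 1*(-114847) = 1/(-156 + 38) - 1*(-114847) = 1/(-118) + 114847 = -1/118 + 114847 = 13551945/118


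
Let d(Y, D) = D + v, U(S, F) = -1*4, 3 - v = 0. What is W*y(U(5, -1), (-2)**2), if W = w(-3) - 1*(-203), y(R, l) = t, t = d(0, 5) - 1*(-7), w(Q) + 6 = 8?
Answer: 3075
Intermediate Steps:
v = 3 (v = 3 - 1*0 = 3 + 0 = 3)
U(S, F) = -4
d(Y, D) = 3 + D (d(Y, D) = D + 3 = 3 + D)
w(Q) = 2 (w(Q) = -6 + 8 = 2)
t = 15 (t = (3 + 5) - 1*(-7) = 8 + 7 = 15)
y(R, l) = 15
W = 205 (W = 2 - 1*(-203) = 2 + 203 = 205)
W*y(U(5, -1), (-2)**2) = 205*15 = 3075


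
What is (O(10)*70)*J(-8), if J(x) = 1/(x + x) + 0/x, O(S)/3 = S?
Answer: -525/4 ≈ -131.25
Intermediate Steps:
O(S) = 3*S
J(x) = 1/(2*x) (J(x) = 1/(2*x) + 0 = 1/(2*x))
(O(10)*70)*J(-8) = ((3*10)*70)*((½)/(-8)) = (30*70)*((½)*(-⅛)) = 2100*(-1/16) = -525/4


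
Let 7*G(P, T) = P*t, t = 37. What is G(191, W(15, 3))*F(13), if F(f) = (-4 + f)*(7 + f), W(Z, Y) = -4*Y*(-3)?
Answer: 1272060/7 ≈ 1.8172e+5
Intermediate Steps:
W(Z, Y) = 12*Y
G(P, T) = 37*P/7 (G(P, T) = (P*37)/7 = (37*P)/7 = 37*P/7)
G(191, W(15, 3))*F(13) = ((37/7)*191)*(-28 + 13**2 + 3*13) = 7067*(-28 + 169 + 39)/7 = (7067/7)*180 = 1272060/7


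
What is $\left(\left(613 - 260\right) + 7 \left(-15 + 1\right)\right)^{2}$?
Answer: $65025$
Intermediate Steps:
$\left(\left(613 - 260\right) + 7 \left(-15 + 1\right)\right)^{2} = \left(353 + 7 \left(-14\right)\right)^{2} = \left(353 - 98\right)^{2} = 255^{2} = 65025$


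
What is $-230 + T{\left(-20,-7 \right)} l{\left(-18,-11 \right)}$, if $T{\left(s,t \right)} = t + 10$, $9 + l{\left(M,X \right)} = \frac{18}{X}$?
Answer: $- \frac{2881}{11} \approx -261.91$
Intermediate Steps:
$l{\left(M,X \right)} = -9 + \frac{18}{X}$
$T{\left(s,t \right)} = 10 + t$
$-230 + T{\left(-20,-7 \right)} l{\left(-18,-11 \right)} = -230 + \left(10 - 7\right) \left(-9 + \frac{18}{-11}\right) = -230 + 3 \left(-9 + 18 \left(- \frac{1}{11}\right)\right) = -230 + 3 \left(-9 - \frac{18}{11}\right) = -230 + 3 \left(- \frac{117}{11}\right) = -230 - \frac{351}{11} = - \frac{2881}{11}$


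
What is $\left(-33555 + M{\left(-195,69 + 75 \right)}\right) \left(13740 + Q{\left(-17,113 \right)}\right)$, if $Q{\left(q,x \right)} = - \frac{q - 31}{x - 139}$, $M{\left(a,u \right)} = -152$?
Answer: $- \frac{6019935372}{13} \approx -4.6307 \cdot 10^{8}$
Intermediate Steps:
$Q{\left(q,x \right)} = - \frac{-31 + q}{-139 + x}$
$\left(-33555 + M{\left(-195,69 + 75 \right)}\right) \left(13740 + Q{\left(-17,113 \right)}\right) = \left(-33555 - 152\right) \left(13740 + \frac{31 - -17}{-139 + 113}\right) = - 33707 \left(13740 + \frac{31 + 17}{-26}\right) = - 33707 \left(13740 - \frac{24}{13}\right) = \left(-33707\right) \frac{178596}{13} = - \frac{6019935372}{13}$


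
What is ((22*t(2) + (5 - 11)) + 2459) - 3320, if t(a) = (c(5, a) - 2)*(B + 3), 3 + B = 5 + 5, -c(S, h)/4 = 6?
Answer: -6587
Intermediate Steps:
c(S, h) = -24 (c(S, h) = -4*6 = -24)
B = 7 (B = -3 + (5 + 5) = -3 + 10 = 7)
t(a) = -260 (t(a) = (-24 - 2)*(7 + 3) = -26*10 = -260)
((22*t(2) + (5 - 11)) + 2459) - 3320 = ((22*(-260) + (5 - 11)) + 2459) - 3320 = ((-5720 - 6) + 2459) - 3320 = (-5726 + 2459) - 3320 = -3267 - 3320 = -6587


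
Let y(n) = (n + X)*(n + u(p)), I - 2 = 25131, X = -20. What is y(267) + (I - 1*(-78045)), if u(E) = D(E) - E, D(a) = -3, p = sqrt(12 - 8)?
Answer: 167892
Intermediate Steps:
p = 2 (p = sqrt(4) = 2)
I = 25133 (I = 2 + 25131 = 25133)
u(E) = -3 - E
y(n) = (-20 + n)*(-5 + n) (y(n) = (n - 20)*(n + (-3 - 1*2)) = (-20 + n)*(n + (-3 - 2)) = (-20 + n)*(n - 5) = (-20 + n)*(-5 + n))
y(267) + (I - 1*(-78045)) = (100 + 267**2 - 25*267) + (25133 - 1*(-78045)) = (100 + 71289 - 6675) + (25133 + 78045) = 64714 + 103178 = 167892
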